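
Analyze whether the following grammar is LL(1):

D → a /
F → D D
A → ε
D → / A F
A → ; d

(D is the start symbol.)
Yes, the grammar is LL(1).

Relevant sets:
  FOLLOW(A) = { '/', 'a' }

For D:
  PREDICT(D → a '/') = { 'a' }
  PREDICT(D → '/' A F) = { '/' }
For A:
  PREDICT(A → ε) = { '/', 'a' }
  PREDICT(A → ';' d) = { ';' }
F has a single production, so nothing to check there.

All predict sets are disjoint. The grammar IS LL(1).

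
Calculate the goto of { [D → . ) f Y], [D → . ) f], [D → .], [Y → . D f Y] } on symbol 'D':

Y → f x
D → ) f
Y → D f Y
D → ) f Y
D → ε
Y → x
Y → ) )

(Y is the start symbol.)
{ [Y → D . f Y] }

GOTO(I, 'D') = CLOSURE({ [A → αX.β] : [A → α.Xβ] ∈ I, X = 'D' })

Items with dot before 'D', with the dot advanced:
  [Y → . D f Y] → [Y → D . f Y]
Closure adds nothing (no advanced item has the dot before a non-terminal).

GOTO = { [Y → D . f Y] }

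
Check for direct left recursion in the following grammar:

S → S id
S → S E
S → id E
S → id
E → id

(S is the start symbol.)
Yes, S is left-recursive

Direct left recursion occurs when N → N α for some non-terminal N (the right-hand side begins with the left-hand side itself).

S → S id: LEFT RECURSIVE (starts with S)
S → S E: LEFT RECURSIVE (starts with S)
S → id E: starts with id
S → id: starts with id
E → id: starts with id

The grammar has direct left recursion on: S.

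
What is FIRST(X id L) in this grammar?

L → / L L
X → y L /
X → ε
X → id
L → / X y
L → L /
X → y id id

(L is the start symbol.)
FIRST sets of the non-terminals involved (from the grammar, by fixed-point iteration):
  FIRST(X) = { 'id', 'y', ε }

To compute FIRST(X id L), process the symbols left to right:
Symbol X is a non-terminal. Add FIRST(X) \ {ε} = { 'id', 'y' }
X is nullable (ε ∈ FIRST(X)), continue to the next symbol.
Symbol id is a terminal. Add 'id' and stop.
FIRST(X id L) = { 'id', 'y' }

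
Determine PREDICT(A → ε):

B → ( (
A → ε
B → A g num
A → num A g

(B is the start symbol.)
{ 'g' }

PREDICT(A → ε) = (FIRST(RHS) \ {ε}) ∪ (FOLLOW(A) if ε ∈ FIRST(RHS), i.e. RHS ⇒* ε)
The right-hand side is ε (FIRST(ε) = { ε }), so the predict set is FOLLOW(A) = { 'g' }
PREDICT(A → ε) = { 'g' }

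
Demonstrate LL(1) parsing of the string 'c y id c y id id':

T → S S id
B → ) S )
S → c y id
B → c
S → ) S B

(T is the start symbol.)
Stack is shown with the top on the left.

Stack          Input               Action
-----------------------------------------
T $            c y id c y id id $  output T → S S id
S S id $       c y id c y id id $  output S → c y id
c y id S id $  c y id c y id id $  match 'c'
y id S id $    y id c y id id $    match 'y'
id S id $      id c y id id $      match 'id'
S id $         c y id id $         output S → c y id
c y id id $    c y id id $         match 'c'
y id id $      y id id $           match 'y'
id id $        id id $             match 'id'
id $           id $                match 'id'
$              $                   accept

The string is accepted.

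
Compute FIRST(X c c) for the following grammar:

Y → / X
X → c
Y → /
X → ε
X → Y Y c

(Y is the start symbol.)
FIRST sets of the non-terminals involved (from the grammar, by fixed-point iteration):
  FIRST(X) = { '/', 'c', ε }

To compute FIRST(X c c), process the symbols left to right:
Symbol X is a non-terminal. Add FIRST(X) \ {ε} = { '/', 'c' }
X is nullable (ε ∈ FIRST(X)), continue to the next symbol.
Symbol c is a terminal. Add 'c' and stop.
FIRST(X c c) = { '/', 'c' }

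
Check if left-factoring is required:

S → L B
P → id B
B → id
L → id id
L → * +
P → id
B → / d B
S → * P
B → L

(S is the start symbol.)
Left-factoring is needed when two productions for the same non-terminal
share a common prefix on the right-hand side.

Productions for S:
  S → L B
  S → * P
Productions for P:
  P → id B
  P → id
Productions for B:
  B → id
  B → / d B
  B → L
Productions for L:
  L → id id
  L → * +

Found common prefix 'id' in productions for P

Answer: Yes, P has productions with common prefix 'id'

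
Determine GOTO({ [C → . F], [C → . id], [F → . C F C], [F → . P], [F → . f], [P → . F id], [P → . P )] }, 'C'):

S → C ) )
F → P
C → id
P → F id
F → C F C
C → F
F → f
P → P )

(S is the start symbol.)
GOTO(I, 'C') = CLOSURE({ [A → αX.β] : [A → α.Xβ] ∈ I, X = 'C' })

Items with dot before 'C', with the dot advanced:
  [F → . C F C] → [F → C . F C]
Closure of the advanced items:
  [F → C . F C] has the dot before F: add [F → . P], [F → . C F C], [F → . f]
  [F → . P] has the dot before P: add [P → . F id], [P → . P )]
  [F → . C F C] has the dot before C: add [C → . id], [C → . F]

GOTO = { [C → . F], [C → . id], [F → . C F C], [F → . P], [F → . f], [F → C . F C], [P → . F id], [P → . P )] }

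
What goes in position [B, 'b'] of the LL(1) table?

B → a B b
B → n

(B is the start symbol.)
To find M[B, 'b'], we find productions for B where 'b' is in the predict set (PREDICT(N → α) = (FIRST(α) \ {ε}) ∪ (FOLLOW(N) if α ⇒* ε)).

B → a B b: PREDICT = { 'a' }
B → n: PREDICT = { 'n' }

M[B, 'b'] is empty (no production applies)

Answer: Empty (error entry)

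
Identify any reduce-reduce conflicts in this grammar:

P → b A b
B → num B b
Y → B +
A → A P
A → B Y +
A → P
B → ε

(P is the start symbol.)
A reduce-reduce conflict occurs when an LR(0) state has two complete items [A → α .] and [B → β .] — both call for a reduction, and with no lookahead the parser cannot choose between them.

Augment with P' → P and build the canonical LR(0) collection (I0 = CLOSURE({[P' → . P]}), then GOTO on every symbol after a dot until no new states appear). It has 15 states:
  I0: { [P → . b A b], [P' → . P] }  — shift
  I1: { [P' → P .] }  — accept
  I2: { [A → . A P], [A → . B Y +], [A → . P], [B → . num B b], [B → .], [P → . b A b], [P → b . A b] }  — shift, reduce
  I3: { [A → A . P], [P → . b A b], [P → b A . b] }  — shift
  I4: { [A → B . Y +], [B → . num B b], [B → .], [Y → . B +] }  — shift, reduce
  I5: { [A → P .] }  — reduce
  I6: { [B → . num B b], [B → .], [B → num . B b] }  — shift, reduce
  I7: { [B → num B . b] }  — shift
  I8: { [B → num B b .] }  — reduce
  I9: { [Y → B . +] }  — shift
  I10: { [A → B Y . +] }  — shift
  I11: { [A → B Y + .] }  — reduce
  I12: { [Y → B + .] }  — reduce
  I13: { [A → A P .] }  — reduce
  I14: { [A → . A P], [A → . B Y +], [A → . P], [B → . num B b], [B → .], [P → . b A b], [P → b . A b], [P → b A b .] }  — shift, 2 reduces

I14 contains complete items [B → .], [P → b A b .] — reduce-reduce conflict.

Answer: Yes — I14: [B → .] vs [P → b A b .]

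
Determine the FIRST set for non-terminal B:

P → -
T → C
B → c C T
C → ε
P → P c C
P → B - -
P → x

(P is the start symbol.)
To compute FIRST(B), examine every production with B on the left-hand side, reading each right-hand side left to right until a non-nullable symbol is reached.

From B → c C T:
  - c is a terminal: add 'c' and stop

Collecting: FIRST(B) = { 'c' }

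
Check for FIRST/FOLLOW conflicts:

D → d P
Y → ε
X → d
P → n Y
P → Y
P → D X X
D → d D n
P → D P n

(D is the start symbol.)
A FIRST/FOLLOW conflict occurs when a non-terminal N has a nullable alternative N → β (β ⇒* ε) and another alternative N → α with FIRST(α) ∩ FOLLOW(N) ≠ ∅: on such a lookahead the parser cannot decide between expanding α and letting N vanish via β.

Nullable non-terminals: P, Y.
FIRST sets used below: FIRST(Y) = { ε }, FIRST(D) = { 'd' }

P: nullable alternative(s) P → Y; FOLLOW(P) = { $, 'd', 'n' }
  P → n Y: FIRST \ {ε} = { 'n' } — overlaps FOLLOW(P) on { 'n' }: CONFLICT
  P → Y: FIRST \ {ε} = { } — this is the only nullable alternative, skip
  P → D X X: FIRST \ {ε} = { 'd' } — overlaps FOLLOW(P) on { 'd' }: CONFLICT
  P → D P n: FIRST \ {ε} = { 'd' } — overlaps FOLLOW(P) on { 'd' }: CONFLICT
Y has a nullable alternative but only one production, so nothing to check.

D, X have no nullable alternative, so no FIRST/FOLLOW check is needed there.

So the grammar has 3 FIRST/FOLLOW conflicts (marked CONFLICT above).

Answer: Yes. P → n Y with FOLLOW(P) on { 'n' }; P → D X X with FOLLOW(P) on { 'd' }; P → D P n with FOLLOW(P) on { 'd' }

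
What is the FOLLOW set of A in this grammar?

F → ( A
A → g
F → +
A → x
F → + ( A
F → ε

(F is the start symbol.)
In F → ( A: A is at the end, add FOLLOW(F)
In F → + ( A: A is at the end, add FOLLOW(F)

The FOLLOW sets referred to above (computed the same way, to a fixed point):
  FOLLOW(F) = { $ }

Taking the union: FOLLOW(A) = { $ }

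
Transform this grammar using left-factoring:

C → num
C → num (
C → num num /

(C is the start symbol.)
Left-factoring transforms A → αβ₁ | αβ₂ into A → αA' and A' → β₁ | β₂
(α is the longest common prefix among the alternatives). Repeat until
no nonterminal has two alternatives with a common prefix.

Round 1: C has alternatives sharing prefix 'num'. Introduce C': C → num C'
  Add: C' → ε
  Add: C' → (
  Add: C' → num /

No remaining common prefixes — done.

Resulting grammar:
C → num C'
C' → ε
C' → (
C' → num /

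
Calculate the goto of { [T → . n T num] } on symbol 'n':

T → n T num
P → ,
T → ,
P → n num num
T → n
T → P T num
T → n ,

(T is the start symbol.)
{ [P → . ,], [P → . n num num], [T → . ,], [T → . P T num], [T → . n ,], [T → . n T num], [T → . n], [T → n . T num] }

GOTO(I, 'n') = CLOSURE({ [A → αX.β] : [A → α.Xβ] ∈ I, X = 'n' })

Items with dot before 'n', with the dot advanced:
  [T → . n T num] → [T → n . T num]
Closure of the advanced items:
  [T → n . T num] has the dot before T: add [T → . n T num], [T → . ,], [T → . n], [T → . P T num], [T → . n ,]
  [T → . P T num] has the dot before P: add [P → . ,], [P → . n num num]

GOTO = { [P → . ,], [P → . n num num], [T → . ,], [T → . P T num], [T → . n ,], [T → . n T num], [T → . n], [T → n . T num] }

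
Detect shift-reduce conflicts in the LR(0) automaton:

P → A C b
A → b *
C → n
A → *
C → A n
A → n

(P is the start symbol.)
No shift-reduce conflicts

A shift-reduce conflict occurs when an LR(0) state has both:
  - a complete (reduce) item [A → α .] (dot at the end), and
  - a shift item [B → β . c γ] (dot before a terminal).

Augment with P' → P and build the canonical LR(0) collection (I0 = CLOSURE({[P' → . P]}), then GOTO on every symbol after a dot until no new states appear). It has 12 states:
  I0: { [A → . *], [A → . b *], [A → . n], [P → . A C b], [P' → . P] }  — shift
  I1: { [A → * .] }  — reduce
  I2: { [A → . *], [A → . b *], [A → . n], [C → . A n], [C → . n], [P → A . C b] }  — shift
  I3: { [P' → P .] }  — accept
  I4: { [A → b . *] }  — shift
  I5: { [A → n .] }  — reduce
  I6: { [A → b * .] }  — reduce
  I7: { [C → A . n] }  — shift
  I8: { [P → A C . b] }  — shift
  I9: { [A → n .], [C → n .] }  — 2 reduces
  I10: { [P → A C b .] }  — reduce
  I11: { [C → A n .] }  — reduce

No state contains both a complete item and a shift item.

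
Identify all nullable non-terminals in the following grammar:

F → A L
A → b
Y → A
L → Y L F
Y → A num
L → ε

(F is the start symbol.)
A non-terminal is nullable if it can derive ε (the empty string): either it has an ε-production, or it has a production whose right-hand side consists entirely of nullable non-terminals.

ε-productions: L → ε
So L is immediately nullable.
No further non-terminal can be added: every production for the remaining non-terminals contains a terminal or a non-nullable non-terminal.
Nullable = { 'L' }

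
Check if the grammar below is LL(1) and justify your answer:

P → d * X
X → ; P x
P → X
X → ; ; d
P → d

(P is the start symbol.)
Relevant sets:
  FIRST(X) = { ';' }

For P:
  PREDICT(P → d '*' X) = { 'd' }
  PREDICT(P → X) = { ';' }
  PREDICT(P → d) = { 'd' }
For X:
  PREDICT(X → ';' P x) = { ';' }
  PREDICT(X → ';' ';' d) = { ';' }

Conflict found: Predict set conflict for P: { 'd' }
The grammar is NOT LL(1).

Answer: No. Predict set conflict for P: { 'd' }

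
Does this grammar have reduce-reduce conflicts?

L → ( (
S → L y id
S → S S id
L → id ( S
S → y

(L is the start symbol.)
A reduce-reduce conflict occurs when an LR(0) state has two complete items [A → α .] and [B → β .] — both call for a reduction, and with no lookahead the parser cannot choose between them.

Augment with L' → L and build the canonical LR(0) collection (I0 = CLOSURE({[L' → . L]}), then GOTO on every symbol after a dot until no new states appear). It has 13 states:
  I0: { [L → . ( (], [L → . id ( S], [L' → . L] }  — shift
  I1: { [L → ( . (] }  — shift
  I2: { [L' → L .] }  — accept
  I3: { [L → id . ( S] }  — shift
  I4: { [L → . ( (], [L → . id ( S], [L → id ( . S], [S → . L y id], [S → . S S id], [S → . y] }  — shift
  I5: { [S → L . y id] }  — shift
  I6: { [L → . ( (], [L → . id ( S], [L → id ( S .], [S → . L y id], [S → . S S id], [S → . y], [S → S . S id] }  — shift, reduce
  I7: { [S → y .] }  — reduce
  I8: { [L → . ( (], [L → . id ( S], [S → . L y id], [S → . S S id], [S → . y], [S → S . S id], [S → S S . id] }  — shift
  I9: { [L → id . ( S], [S → S S id .] }  — shift, reduce
  I10: { [S → L y . id] }  — shift
  I11: { [S → L y id .] }  — reduce
  I12: { [L → ( ( .] }  — reduce

No state contains more than one complete item.

Answer: No reduce-reduce conflicts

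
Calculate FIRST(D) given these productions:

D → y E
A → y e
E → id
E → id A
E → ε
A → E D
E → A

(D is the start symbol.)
{ 'y' }

To compute FIRST(D), examine every production with D on the left-hand side, reading each right-hand side left to right until a non-nullable symbol is reached.

From D → y E:
  - y is a terminal: add 'y' and stop

Collecting: FIRST(D) = { 'y' }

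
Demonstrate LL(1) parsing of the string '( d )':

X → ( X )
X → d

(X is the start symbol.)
LL(1) parsing maintains a stack (initially the start symbol over $) and the input. At each step: if the stack top is a terminal, match it against the current input token; if it is a non-terminal N, replace it with the RHS of M[N, lookahead] (the unique production whose predict set contains the lookahead).

Stack is shown with the top on the left.

Stack    Input    Action
------------------------
X $      ( d ) $  output X → ( X )
( X ) $  ( d ) $  match '('
X ) $    d ) $    output X → d
d ) $    d ) $    match 'd'
) $      ) $      match ')'
$        $        accept

The string is accepted.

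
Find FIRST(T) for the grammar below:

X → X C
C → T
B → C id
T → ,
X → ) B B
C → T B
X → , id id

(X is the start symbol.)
To compute FIRST(T), examine every production with T on the left-hand side, reading each right-hand side left to right until a non-nullable symbol is reached.

From T → ,:
  - ',' is a terminal: add ',' and stop

Collecting: FIRST(T) = { ',' }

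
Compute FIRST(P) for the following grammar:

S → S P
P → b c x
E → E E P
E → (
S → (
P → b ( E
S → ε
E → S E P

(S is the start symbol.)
{ 'b' }

From P → b c x:
  - b is a terminal: add 'b' and stop
From P → b ( E:
  - b is a terminal: add 'b' and stop

Collecting: FIRST(P) = { 'b' }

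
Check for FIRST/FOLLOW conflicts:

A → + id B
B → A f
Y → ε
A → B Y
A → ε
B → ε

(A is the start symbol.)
Nullable non-terminals: A, B, Y.
FIRST sets used below: FIRST(B) = { '+', 'f', ε }, FIRST(Y) = { ε }, FIRST(A) = { '+', 'f', ε }

A: nullable alternative(s) A → B Y, A → ε; FOLLOW(A) = { $, 'f' }
  A → + id B: FIRST \ {ε} = { '+' } — disjoint from FOLLOW(A)
  A → B Y: FIRST \ {ε} = { '+', 'f' } — overlaps FOLLOW(A) on { 'f' }: CONFLICT
  A → ε: FIRST \ {ε} = { } — disjoint from FOLLOW(A)

B: nullable alternative(s) B → ε; FOLLOW(B) = { $, 'f' }
  B → A f: FIRST \ {ε} = { '+', 'f' } — overlaps FOLLOW(B) on { 'f' }: CONFLICT
  B → ε: FIRST \ {ε} = { } — this is the only nullable alternative, skip
Y has a nullable alternative but only one production, so nothing to check.

So the grammar has 2 FIRST/FOLLOW conflicts (marked CONFLICT above).

Answer: Yes. A → B Y with FOLLOW(A) on { 'f' }; B → A f with FOLLOW(B) on { 'f' }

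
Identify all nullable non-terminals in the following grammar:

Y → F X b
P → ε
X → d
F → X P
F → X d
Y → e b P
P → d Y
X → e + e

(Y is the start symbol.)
A non-terminal is nullable if it can derive ε (the empty string): either it has an ε-production, or it has a production whose right-hand side consists entirely of nullable non-terminals.

ε-productions: P → ε
So P is immediately nullable.
No further non-terminal can be added: every production for the remaining non-terminals contains a terminal or a non-nullable non-terminal.
Nullable = { 'P' }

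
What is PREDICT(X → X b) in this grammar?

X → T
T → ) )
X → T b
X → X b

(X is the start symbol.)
PREDICT(X → X b) = (FIRST(RHS) \ {ε}) ∪ (FOLLOW(X) if ε ∈ FIRST(RHS), i.e. RHS ⇒* ε)
FIRST(X) = { ')' }
FIRST(X b) = { ')' }
ε ∉ FIRST(X b), so FOLLOW(X) is not added.
PREDICT(X → X b) = { ')' }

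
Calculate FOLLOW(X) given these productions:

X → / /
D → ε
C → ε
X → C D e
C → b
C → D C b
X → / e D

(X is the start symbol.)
To compute FOLLOW(X), find every occurrence of X on a right-hand side N → α X β: add FIRST(β) \ {ε}, and if β is empty or nullable also add FOLLOW(N). Iterate to a fixed point.

X is the start symbol, so $ ∈ FOLLOW(X).
X does not occur on any right-hand side.

Taking the union: FOLLOW(X) = { $ }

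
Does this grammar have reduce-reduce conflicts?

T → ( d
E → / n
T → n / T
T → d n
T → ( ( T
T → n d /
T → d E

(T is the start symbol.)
A reduce-reduce conflict occurs when an LR(0) state has two complete items [A → α .] and [B → β .] — both call for a reduction, and with no lookahead the parser cannot choose between them.

Augment with T' → T and build the canonical LR(0) collection (I0 = CLOSURE({[T' → . T]}), then GOTO on every symbol after a dot until no new states appear). It has 16 states:
  I0: { [T → . ( ( T], [T → . ( d], [T → . d E], [T → . d n], [T → . n / T], [T → . n d /], [T' → . T] }  — shift
  I1: { [T → ( . ( T], [T → ( . d] }  — shift
  I2: { [T' → T .] }  — accept
  I3: { [E → . / n], [T → d . E], [T → d . n] }  — shift
  I4: { [T → n . / T], [T → n . d /] }  — shift
  I5: { [T → . ( ( T], [T → . ( d], [T → . d E], [T → . d n], [T → . n / T], [T → . n d /], [T → n / . T] }  — shift
  I6: { [T → n d . /] }  — shift
  I7: { [T → n d / .] }  — reduce
  I8: { [T → n / T .] }  — reduce
  I9: { [E → / . n] }  — shift
  I10: { [T → d E .] }  — reduce
  I11: { [T → d n .] }  — reduce
  I12: { [E → / n .] }  — reduce
  I13: { [T → ( ( . T], [T → . ( ( T], [T → . ( d], [T → . d E], [T → . d n], [T → . n / T], [T → . n d /] }  — shift
  I14: { [T → ( d .] }  — reduce
  I15: { [T → ( ( T .] }  — reduce

No state contains more than one complete item.

Answer: No reduce-reduce conflicts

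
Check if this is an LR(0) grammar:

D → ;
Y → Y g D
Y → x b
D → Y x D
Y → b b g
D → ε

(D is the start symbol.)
No. Shift-reduce conflict between [D → .] and [D → . ;]

A grammar is LR(0) if no state in the canonical LR(0) collection has:
  - both a shift item (dot before a terminal) and a complete item (shift-reduce conflict), or
  - two or more complete items (reduce-reduce conflict; the accept item [D' → D .] counts as a complete item here).

Augment with D' → D and build the canonical LR(0) collection (I0 = CLOSURE({[D' → . D]}), then GOTO on every symbol after a dot until no new states appear). It has 13 states:
  I0: { [D → . ;], [D → . Y x D], [D → .], [D' → . D], [Y → . Y g D], [Y → . b b g], [Y → . x b] }  — shift, reduce
  I1: { [D → ; .] }  — reduce
  I2: { [D' → D .] }  — accept
  I3: { [D → Y . x D], [Y → Y . g D] }  — shift
  I4: { [Y → b . b g] }  — shift
  I5: { [Y → x . b] }  — shift
  I6: { [Y → x b .] }  — reduce
  I7: { [Y → b b . g] }  — shift
  I8: { [Y → b b g .] }  — reduce
  I9: { [D → . ;], [D → . Y x D], [D → .], [Y → . Y g D], [Y → . b b g], [Y → . x b], [Y → Y g . D] }  — shift, reduce
  I10: { [D → . ;], [D → . Y x D], [D → .], [D → Y x . D], [Y → . Y g D], [Y → . b b g], [Y → . x b] }  — shift, reduce
  I11: { [D → Y x D .] }  — reduce
  I12: { [Y → Y g D .] }  — reduce

Conflict in state I0:
  Shift-reduce conflict between [D → .] and [D → . ;]
So the grammar is NOT LR(0).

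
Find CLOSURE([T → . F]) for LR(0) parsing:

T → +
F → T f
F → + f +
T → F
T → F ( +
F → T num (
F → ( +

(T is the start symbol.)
Start with: [T → . F]
  [T → . F] has the dot before F: add [F → . T f], [F → . + f +], [F → . T num (], [F → . ( +]
  [F → . T f] has the dot before T: add [T → . +], [T → . F ( +]
No further items can be added.

CLOSURE = { [F → . ( +], [F → . + f +], [F → . T f], [F → . T num (], [T → . +], [T → . F ( +], [T → . F] }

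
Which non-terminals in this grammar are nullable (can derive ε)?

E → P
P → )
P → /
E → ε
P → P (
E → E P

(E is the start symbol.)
A non-terminal is nullable if it can derive ε (the empty string): either it has an ε-production, or it has a production whose right-hand side consists entirely of nullable non-terminals.

ε-productions: E → ε
So E is immediately nullable.
No further non-terminal can be added: every production for the remaining non-terminals contains a terminal or a non-nullable non-terminal.
Nullable = { 'E' }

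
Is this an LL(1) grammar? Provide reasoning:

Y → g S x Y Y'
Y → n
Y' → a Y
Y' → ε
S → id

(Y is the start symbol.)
A grammar is LL(1) if for each non-terminal N with multiple productions, the predict sets of those productions are pairwise disjoint, where PREDICT(N → α) = (FIRST(α) \ {ε}) ∪ (FOLLOW(N) if α ⇒* ε).

Relevant sets:
  FOLLOW(Y') = { $, 'a' }

For Y:
  PREDICT(Y → g S x Y Y') = { 'g' }
  PREDICT(Y → n) = { 'n' }
For Y':
  PREDICT(Y' → a Y) = { 'a' }
  PREDICT(Y' → ε) = { $, 'a' }
S has a single production, so nothing to check there.

Conflict found: Predict set conflict for Y': { 'a' }
The grammar is NOT LL(1).

Answer: No. Predict set conflict for Y': { 'a' }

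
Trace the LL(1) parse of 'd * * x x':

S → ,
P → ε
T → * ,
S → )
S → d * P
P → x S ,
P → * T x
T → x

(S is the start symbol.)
LL(1) parsing maintains a stack (initially the start symbol over $) and the input. At each step: if the stack top is a terminal, match it against the current input token; if it is a non-terminal N, replace it with the RHS of M[N, lookahead] (the unique production whose predict set contains the lookahead).

Stack is shown with the top on the left.

Stack    Input        Action
----------------------------
S $      d * * x x $  output S → d * P
d * P $  d * * x x $  match 'd'
* P $    * * x x $    match '*'
P $      * x x $      output P → * T x
* T x $  * x x $      match '*'
T x $    x x $        output T → x
x x $    x x $        match 'x'
x $      x $          match 'x'
$        $            accept

The string is accepted.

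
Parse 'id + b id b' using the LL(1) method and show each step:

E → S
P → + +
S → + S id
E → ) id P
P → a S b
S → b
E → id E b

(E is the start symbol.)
LL(1) parsing maintains a stack (initially the start symbol over $) and the input. At each step: if the stack top is a terminal, match it against the current input token; if it is a non-terminal N, replace it with the RHS of M[N, lookahead] (the unique production whose predict set contains the lookahead).

Stack is shown with the top on the left.

Stack       Input          Action
---------------------------------
E $         id + b id b $  output E → id E b
id E b $    id + b id b $  match 'id'
E b $       + b id b $     output E → S
S b $       + b id b $     output S → + S id
+ S id b $  + b id b $     match '+'
S id b $    b id b $       output S → b
b id b $    b id b $       match 'b'
id b $      id b $         match 'id'
b $         b $            match 'b'
$           $              accept

The string is accepted.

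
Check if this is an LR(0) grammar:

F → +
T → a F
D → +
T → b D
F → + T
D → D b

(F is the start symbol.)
No. Shift-reduce conflict between [F → + .] and [T → . a F]

Augment with F' → F and build the canonical LR(0) collection (I0 = CLOSURE({[F' → . F]}), then GOTO on every symbol after a dot until no new states appear). It has 10 states:
  I0: { [F → . + T], [F → . +], [F' → . F] }  — shift
  I1: { [F → + . T], [F → + .], [T → . a F], [T → . b D] }  — shift, reduce
  I2: { [F' → F .] }  — accept
  I3: { [F → + T .] }  — reduce
  I4: { [F → . + T], [F → . +], [T → a . F] }  — shift
  I5: { [D → . +], [D → . D b], [T → b . D] }  — shift
  I6: { [D → + .] }  — reduce
  I7: { [D → D . b], [T → b D .] }  — shift, reduce
  I8: { [D → D b .] }  — reduce
  I9: { [T → a F .] }  — reduce

Conflict in state I1:
  Shift-reduce conflict between [F → + .] and [T → . a F]
So the grammar is NOT LR(0).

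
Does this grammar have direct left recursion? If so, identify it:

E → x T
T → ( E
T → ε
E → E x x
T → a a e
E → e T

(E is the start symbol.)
Yes, E is left-recursive

E → x T: starts with x
T → ( E: starts with '('
T → ε: starts with ε
E → E x x: LEFT RECURSIVE (starts with E)
T → a a e: starts with a
E → e T: starts with e

The grammar has direct left recursion on: E.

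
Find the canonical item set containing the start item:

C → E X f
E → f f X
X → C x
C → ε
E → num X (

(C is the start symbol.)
{ [C → . E X f], [C → .], [C' → . C], [E → . f f X], [E → . num X (] }

First, augment the grammar with C' → C
I₀ = CLOSURE({ [C' → . C] }):
  [C' → . C] has the dot before C: add [C → . E X f], [C → .]
  [C → . E X f] has the dot before E: add [E → . f f X], [E → . num X (]
No further items can be added.

I₀ = { [C → . E X f], [C → .], [C' → . C], [E → . f f X], [E → . num X (] }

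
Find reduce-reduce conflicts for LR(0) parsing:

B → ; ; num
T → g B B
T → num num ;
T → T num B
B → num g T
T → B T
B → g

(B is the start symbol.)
A reduce-reduce conflict occurs when an LR(0) state has two complete items [A → α .] and [B → β .] — both call for a reduction, and with no lookahead the parser cannot choose between them.

Augment with B' → B and build the canonical LR(0) collection (I0 = CLOSURE({[B' → . B]}), then GOTO on every symbol after a dot until no new states appear). It has 19 states:
  I0: { [B → . ; ; num], [B → . g], [B → . num g T], [B' → . B] }  — shift
  I1: { [B → ; . ; num] }  — shift
  I2: { [B' → B .] }  — accept
  I3: { [B → g .] }  — reduce
  I4: { [B → num . g T] }  — shift
  I5: { [B → . ; ; num], [B → . g], [B → . num g T], [B → num g . T], [T → . B T], [T → . T num B], [T → . g B B], [T → . num num ;] }  — shift
  I6: { [B → . ; ; num], [B → . g], [B → . num g T], [T → . B T], [T → . T num B], [T → . g B B], [T → . num num ;], [T → B . T] }  — shift
  I7: { [B → num g T .], [T → T . num B] }  — shift, reduce
  I8: { [B → . ; ; num], [B → . g], [B → . num g T], [B → g .], [T → g . B B] }  — shift, reduce
  I9: { [B → num . g T], [T → num . num ;] }  — shift
  I10: { [T → num num . ;] }  — shift
  I11: { [T → num num ; .] }  — reduce
  I12: { [B → . ; ; num], [B → . g], [B → . num g T], [T → g B . B] }  — shift
  I13: { [T → g B B .] }  — reduce
  I14: { [B → . ; ; num], [B → . g], [B → . num g T], [T → T num . B] }  — shift
  I15: { [T → T num B .] }  — reduce
  I16: { [T → B T .], [T → T . num B] }  — shift, reduce
  I17: { [B → ; ; . num] }  — shift
  I18: { [B → ; ; num .] }  — reduce

No state contains more than one complete item.

Answer: No reduce-reduce conflicts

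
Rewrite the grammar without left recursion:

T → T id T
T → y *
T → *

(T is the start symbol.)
T → y * T'
T → * T'
T' → id T T'
T' → ε

T is directly left-recursive. The standard transformation for
  A → A α₁ | ... | A α_m | β₁ | ... | β_n
is
  A  → β₁ A' | ... | β_n A'
  A' → α₁ A' | ... | α_m A' | ε

T → y * becomes T → y * T'
T → * becomes T → * T'
T → T id T becomes T' → id T T'
Add T' → ε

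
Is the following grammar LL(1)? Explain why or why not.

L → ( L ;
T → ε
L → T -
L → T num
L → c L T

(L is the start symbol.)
Yes, the grammar is LL(1).

Relevant sets:
  FIRST(T) = { ε }

For L:
  PREDICT(L → '(' L ';') = { '(' }
  PREDICT(L → T '-') = { '-' }
  PREDICT(L → T num) = { 'num' }
  PREDICT(L → c L T) = { 'c' }
T has a single production, so nothing to check there.

All predict sets are disjoint. The grammar IS LL(1).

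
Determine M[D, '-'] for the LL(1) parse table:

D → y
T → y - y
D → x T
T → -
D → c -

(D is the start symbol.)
Empty (error entry)

To find M[D, '-'], we find productions for D where '-' is in the predict set (PREDICT(N → α) = (FIRST(α) \ {ε}) ∪ (FOLLOW(N) if α ⇒* ε)).

D → y: PREDICT = { 'y' }
D → x T: PREDICT = { 'x' }
D → c -: PREDICT = { 'c' }

M[D, '-'] is empty (no production applies)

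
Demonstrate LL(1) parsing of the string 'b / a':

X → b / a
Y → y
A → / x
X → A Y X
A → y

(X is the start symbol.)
LL(1) parsing maintains a stack (initially the start symbol over $) and the input. At each step: if the stack top is a terminal, match it against the current input token; if it is a non-terminal N, replace it with the RHS of M[N, lookahead] (the unique production whose predict set contains the lookahead).

Stack is shown with the top on the left.

Stack    Input    Action
------------------------
X $      b / a $  output X → b / a
b / a $  b / a $  match 'b'
/ a $    / a $    match '/'
a $      a $      match 'a'
$        $        accept

The string is accepted.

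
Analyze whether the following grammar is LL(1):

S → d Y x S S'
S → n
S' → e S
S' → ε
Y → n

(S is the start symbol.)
No. Predict set conflict for S': { 'e' }

A grammar is LL(1) if for each non-terminal N with multiple productions, the predict sets of those productions are pairwise disjoint, where PREDICT(N → α) = (FIRST(α) \ {ε}) ∪ (FOLLOW(N) if α ⇒* ε).

Relevant sets:
  FOLLOW(S') = { $, 'e' }

For S:
  PREDICT(S → d Y x S S') = { 'd' }
  PREDICT(S → n) = { 'n' }
For S':
  PREDICT(S' → e S) = { 'e' }
  PREDICT(S' → ε) = { $, 'e' }
Y has a single production, so nothing to check there.

Conflict found: Predict set conflict for S': { 'e' }
The grammar is NOT LL(1).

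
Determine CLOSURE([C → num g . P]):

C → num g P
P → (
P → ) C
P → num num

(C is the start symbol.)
To compute CLOSURE, for each item [A → α.Bβ] where B is a non-terminal, add [B → .γ] for all productions B → γ; repeat for the newly added items until nothing changes.

Start with: [C → num g . P]
  [C → num g . P] has the dot before P: add [P → . (], [P → . ) C], [P → . num num]
No further items can be added.

CLOSURE = { [C → num g . P], [P → . (], [P → . ) C], [P → . num num] }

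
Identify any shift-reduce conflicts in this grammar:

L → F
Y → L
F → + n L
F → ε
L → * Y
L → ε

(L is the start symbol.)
Yes — I0: [F → .] vs [F → . + n L]; I1: [F → .] vs [F → . + n L]; I5: [F → .] vs [F → . + n L]

Augment with L' → L and build the canonical LR(0) collection (I0 = CLOSURE({[L' → . L]}), then GOTO on every symbol after a dot until no new states appear). It has 9 states:
  I0: { [F → . + n L], [F → .], [L → . * Y], [L → . F], [L → .], [L' → . L] }  — shift, 2 reduces
  I1: { [F → . + n L], [F → .], [L → * . Y], [L → . * Y], [L → . F], [L → .], [Y → . L] }  — shift, 2 reduces
  I2: { [F → + . n L] }  — shift
  I3: { [L → F .] }  — reduce
  I4: { [L' → L .] }  — accept
  I5: { [F → + n . L], [F → . + n L], [F → .], [L → . * Y], [L → . F], [L → .] }  — shift, 2 reduces
  I6: { [F → + n L .] }  — reduce
  I7: { [Y → L .] }  — reduce
  I8: { [L → * Y .] }  — reduce

I0 contains reduce items [F → .], [L → .] and shift items [F → . + n L], [L → . * Y] — shift-reduce conflict.
I1 contains reduce items [F → .], [L → .] and shift items [F → . + n L], [L → . * Y] — shift-reduce conflict.
I5 contains reduce items [F → .], [L → .] and shift items [F → . + n L], [L → . * Y] — shift-reduce conflict.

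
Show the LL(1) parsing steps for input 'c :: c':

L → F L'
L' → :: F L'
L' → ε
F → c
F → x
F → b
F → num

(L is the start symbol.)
LL(1) parsing maintains a stack (initially the start symbol over $) and the input. At each step: if the stack top is a terminal, match it against the current input token; if it is a non-terminal N, replace it with the RHS of M[N, lookahead] (the unique production whose predict set contains the lookahead).

Stack is shown with the top on the left.

Stack      Input     Action
---------------------------
L $        c :: c $  output L → F L'
F L' $     c :: c $  output F → c
c L' $     c :: c $  match 'c'
L' $       :: c $    output L' → :: F L'
:: F L' $  :: c $    match '::'
F L' $     c $       output F → c
c L' $     c $       match 'c'
L' $       $         output L' → ε
$          $         accept

The string is accepted.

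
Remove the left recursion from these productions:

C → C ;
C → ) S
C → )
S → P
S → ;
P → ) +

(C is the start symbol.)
C is directly left-recursive. The standard transformation for
  A → A α₁ | ... | A α_m | β₁ | ... | β_n
is
  A  → β₁ A' | ... | β_n A'
  A' → α₁ A' | ... | α_m A' | ε

C → ) S becomes C → ) S C'
C → ) becomes C → ) C'
C → C ; becomes C' → ; C'
Add C' → ε

Productions for other non-terminals are unchanged:
  S → P
  S → ;
  P → ) +

Resulting grammar:
C → ) S C'
C → ) C'
C' → ; C'
C' → ε
S → P
S → ;
P → ) +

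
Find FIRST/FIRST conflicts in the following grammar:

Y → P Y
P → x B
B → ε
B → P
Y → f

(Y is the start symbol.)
No FIRST/FIRST conflicts.

A FIRST/FIRST conflict occurs when two productions N → α and N → β for the same non-terminal have FIRST(α) ∩ FIRST(β) ≠ ∅ (with ε ∈ FIRST of a nullable right-hand side, so two nullable alternatives also conflict).

FIRST sets of the non-terminals at (or reachable through a nullable prefix from) the front of some alternative:
  FIRST(P) = { 'x' }

Productions for Y:
  Y → P Y: FIRST = { 'x' }
  Y → f: FIRST = { 'f' }
Productions for B:
  B → ε: FIRST = { ε }
  B → P: FIRST = { 'x' }
P has only one production, so no FIRST/FIRST conflict is possible there.

All alternatives of each non-terminal have pairwise disjoint FIRST sets.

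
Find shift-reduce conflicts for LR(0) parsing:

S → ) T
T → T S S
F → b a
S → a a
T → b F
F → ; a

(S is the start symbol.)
Yes — I5: [S → ) T .] vs [S → . ) T]

Augment with S' → S and build the canonical LR(0) collection (I0 = CLOSURE({[S' → . S]}), then GOTO on every symbol after a dot until no new states appear). It has 14 states:
  I0: { [S → . ) T], [S → . a a], [S' → . S] }  — shift
  I1: { [S → ) . T], [T → . T S S], [T → . b F] }  — shift
  I2: { [S' → S .] }  — accept
  I3: { [S → a . a] }  — shift
  I4: { [S → a a .] }  — reduce
  I5: { [S → ) T .], [S → . ) T], [S → . a a], [T → T . S S] }  — shift, reduce
  I6: { [F → . ; a], [F → . b a], [T → b . F] }  — shift
  I7: { [F → ; . a] }  — shift
  I8: { [T → b F .] }  — reduce
  I9: { [F → b . a] }  — shift
  I10: { [F → b a .] }  — reduce
  I11: { [F → ; a .] }  — reduce
  I12: { [S → . ) T], [S → . a a], [T → T S . S] }  — shift
  I13: { [T → T S S .] }  — reduce

I5 contains reduce item [S → ) T .] and shift items [S → . ) T], [S → . a a] — shift-reduce conflict.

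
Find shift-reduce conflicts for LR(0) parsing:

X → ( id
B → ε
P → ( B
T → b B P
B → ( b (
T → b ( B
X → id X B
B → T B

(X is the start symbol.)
Yes — I4: [B → .] vs [B → . ( b (]; I7: [B → .] vs [B → . ( b (]; I8: [B → .] vs [B → . ( b (]; I9: [B → .] vs [B → . ( b (]; I11: [B → .] vs [B → . ( b (]; I15: [B → .] vs [B → . ( b (]; I16: [B → .] vs [B → . ( b (]

Augment with X' → X and build the canonical LR(0) collection (I0 = CLOSURE({[X' → . X]}), then GOTO on every symbol after a dot until no new states appear). It has 21 states:
  I0: { [X → . ( id], [X → . id X B], [X' → . X] }  — shift
  I1: { [X → ( . id] }  — shift
  I2: { [X' → X .] }  — accept
  I3: { [X → . ( id], [X → . id X B], [X → id . X B] }  — shift
  I4: { [B → . ( b (], [B → . T B], [B → .], [T → . b ( B], [T → . b B P], [X → id X . B] }  — shift, reduce
  I5: { [B → ( . b (] }  — shift
  I6: { [X → id X B .] }  — reduce
  I7: { [B → . ( b (], [B → . T B], [B → .], [B → T . B], [T → . b ( B], [T → . b B P] }  — shift, reduce
  I8: { [B → . ( b (], [B → . T B], [B → .], [T → . b ( B], [T → . b B P], [T → b . ( B], [T → b . B P] }  — shift, reduce
  I9: { [B → ( . b (], [B → . ( b (], [B → . T B], [B → .], [T → . b ( B], [T → . b B P], [T → b ( . B] }  — shift, reduce
  I10: { [P → . ( B], [T → b B . P] }  — shift
  I11: { [B → . ( b (], [B → . T B], [B → .], [P → ( . B], [T → . b ( B], [T → . b B P] }  — shift, reduce
  I12: { [T → b B P .] }  — reduce
  I13: { [P → ( B .] }  — reduce
  I14: { [T → b ( B .] }  — reduce
  I15: { [B → ( b . (], [B → . ( b (], [B → . T B], [B → .], [T → . b ( B], [T → . b B P], [T → b . ( B], [T → b . B P] }  — shift, reduce
  I16: { [B → ( . b (], [B → ( b ( .], [B → . ( b (], [B → . T B], [B → .], [T → . b ( B], [T → . b B P], [T → b ( . B] }  — shift, 2 reduces
  I17: { [B → T B .] }  — reduce
  I18: { [B → ( b . (] }  — shift
  I19: { [B → ( b ( .] }  — reduce
  I20: { [X → ( id .] }  — reduce

I4 contains reduce item [B → .] and shift items [B → . ( b (], [T → . b ( B], [T → . b B P] — shift-reduce conflict.
I7 contains reduce item [B → .] and shift items [B → . ( b (], [T → . b ( B], [T → . b B P] — shift-reduce conflict.
I8 contains reduce item [B → .] and shift items [B → . ( b (], [T → . b ( B], [T → b . ( B], [T → . b B P] — shift-reduce conflict.
I9 contains reduce item [B → .] and shift items [B → . ( b (], [B → ( . b (], [T → . b ( B], [T → . b B P] — shift-reduce conflict.
I11 contains reduce item [B → .] and shift items [B → . ( b (], [T → . b ( B], [T → . b B P] — shift-reduce conflict.
I15 contains reduce item [B → .] and shift items [B → . ( b (], [B → ( b . (], [T → . b ( B], [T → b . ( B], [T → . b B P] — shift-reduce conflict.
I16 contains reduce items [B → .], [B → ( b ( .] and shift items [B → . ( b (], [B → ( . b (], [T → . b ( B], [T → . b B P] — shift-reduce conflict.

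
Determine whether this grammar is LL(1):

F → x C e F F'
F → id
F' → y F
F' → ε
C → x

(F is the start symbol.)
No. Predict set conflict for F': { 'y' }

Relevant sets:
  FOLLOW(F') = { $, 'y' }

For F:
  PREDICT(F → x C e F F') = { 'x' }
  PREDICT(F → id) = { 'id' }
For F':
  PREDICT(F' → y F) = { 'y' }
  PREDICT(F' → ε) = { $, 'y' }
C has a single production, so nothing to check there.

Conflict found: Predict set conflict for F': { 'y' }
The grammar is NOT LL(1).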